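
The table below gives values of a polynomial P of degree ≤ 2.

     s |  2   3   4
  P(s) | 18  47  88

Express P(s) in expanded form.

Using the Lagrange interpolation formula with nodes 2, 3, 4:
  L_0(s) = (s - 3)(s - 4) / 2
  L_1(s) = (s - 2)(s - 4) / -1
  L_2(s) = (s - 2)(s - 3) / 2
Then P(s) = 18·L_0(s) + 47·L_1(s) + 88·L_2(s).
Expanding and collecting terms gives P(s) = 6s^2 - s - 4.
Check: P(4) = 88. ✓

P(s) = 6s^2 - s - 4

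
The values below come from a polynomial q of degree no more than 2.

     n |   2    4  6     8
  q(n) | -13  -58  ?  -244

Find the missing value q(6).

-135

On equispaced nodes a degree-2 polynomial has vanishing third forward difference, so
  - q(2) + 3·q(4) - 3·q(6) + q(8) = 0.
Substituting the known values and solving for q(6):
  -3·q(6) = 405
  q(6) = -135.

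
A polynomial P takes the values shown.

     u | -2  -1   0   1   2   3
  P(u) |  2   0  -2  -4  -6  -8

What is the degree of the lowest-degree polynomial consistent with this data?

Forward differences of the values at u = -2, -1, 0, 1, 2, 3:
  P  : 2  0  -2  -4  -6  -8
  Δ  : -2  -2  -2  -2  -2
  Δ^2: 0  0  0  0
  Δ^3: 0  0  0
  Δ^4: 0  0
  Δ^5: 0
The first differences are constant (-2) and nonzero, while all higher differences vanish, so the minimal degree is 1.

1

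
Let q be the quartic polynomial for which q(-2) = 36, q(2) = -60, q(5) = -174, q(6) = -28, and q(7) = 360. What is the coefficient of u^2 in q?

Write q(u) = au^4 + bu^3 + cu^2 + du + e. Substituting each data point gives a linear system:
  16a - 8b + 4c - 2d + e = 36
  16a + 8b + 4c + 2d + e = -60
  625a + 125b + 25c + 5d + e = -174
  1296a + 216b + 36c + 6d + e = -28
  2401a + 343b + 49c + 7d + e = 360
Solving the system yields a = 1, b = -5, c = -6, d = -4, e = -4.
So q(u) = u^4 - 5u^3 - 6u^2 - 4u - 4.
The coefficient of u^2 is -6.

-6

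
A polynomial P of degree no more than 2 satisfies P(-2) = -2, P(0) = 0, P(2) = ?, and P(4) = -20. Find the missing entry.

-6

On equispaced nodes a degree-2 polynomial has vanishing third forward difference, so
  - P(-2) + 3·P(0) - 3·P(2) + P(4) = 0.
Substituting the known values and solving for P(2):
  -3·P(2) = 18
  P(2) = -6.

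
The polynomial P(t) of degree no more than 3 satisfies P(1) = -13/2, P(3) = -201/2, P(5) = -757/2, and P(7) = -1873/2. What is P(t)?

P(t) = -2t^3 - 5t^2 - t + 3/2

Write P(t) = at^3 + bt^2 + ct + d. Substituting each data point gives a linear system:
  a + b + c + d = -13/2
  27a + 9b + 3c + d = -201/2
  125a + 25b + 5c + d = -757/2
  343a + 49b + 7c + d = -1873/2
Solving the system yields a = -2, b = -5, c = -1, d = 3/2.
So P(t) = -2t³ - 5t² - t + 3/2.
Check: P(5) = -757/2. ✓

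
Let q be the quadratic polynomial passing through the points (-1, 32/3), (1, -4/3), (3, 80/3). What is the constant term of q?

Write q(s) = as^2 + bs + c. Substituting each data point gives a linear system:
  a - b + c = 32/3
  a + b + c = -4/3
  9a + 3b + c = 80/3
Solving the system yields a = 5, b = -6, c = -1/3.
So q(s) = 5s^2 - 6s - 1/3.
The constant term is -1/3.

-1/3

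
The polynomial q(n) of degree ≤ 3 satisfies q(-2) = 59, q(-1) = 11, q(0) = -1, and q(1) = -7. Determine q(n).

q(n) = -5n^3 + 3n^2 - 4n - 1

Using the Lagrange interpolation formula with nodes -2, -1, 0, 1:
  L_0(n) = (n + 1)n(n - 1) / -6
  L_1(n) = (n + 2)n(n - 1) / 2
  L_2(n) = (n + 2)(n + 1)(n - 1) / -2
  L_3(n) = (n + 2)(n + 1)n / 6
Then q(n) = 59·L_0(n) + 11·L_1(n) - 1·L_2(n) - 7·L_3(n).
Expanding and collecting terms gives q(n) = -5n^3 + 3n^2 - 4n - 1.
Check: q(-2) = 59. ✓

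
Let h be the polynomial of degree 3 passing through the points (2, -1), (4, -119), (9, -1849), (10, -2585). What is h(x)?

h(x) = -3x^3 + 4x^2 + x + 5

Write h(x) = ax^3 + bx^2 + cx + d. Substituting each data point gives a linear system:
  8a + 4b + 2c + d = -1
  64a + 16b + 4c + d = -119
  729a + 81b + 9c + d = -1849
  1000a + 100b + 10c + d = -2585
Solving the system yields a = -3, b = 4, c = 1, d = 5.
So h(x) = -3x^3 + 4x^2 + x + 5.
Check: h(9) = -1849. ✓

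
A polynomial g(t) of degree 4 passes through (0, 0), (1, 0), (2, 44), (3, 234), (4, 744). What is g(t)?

Write g(t) = at^4 + bt^3 + ct^2 + dt + e. Substituting each data point gives a linear system:
  e = 0
  a + b + c + d + e = 0
  16a + 8b + 4c + 2d + e = 44
  81a + 27b + 9c + 3d + e = 234
  256a + 64b + 16c + 4d + e = 744
Solving the system yields a = 3, b = -1, c = 4, d = -6, e = 0.
So g(t) = 3t^4 - t^3 + 4t^2 - 6t.
Check: g(1) = 0. ✓

g(t) = 3t^4 - t^3 + 4t^2 - 6t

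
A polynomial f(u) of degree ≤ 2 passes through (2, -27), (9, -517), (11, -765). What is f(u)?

Write f(u) = au^2 + bu + c. Substituting each data point gives a linear system:
  4a + 2b + c = -27
  81a + 9b + c = -517
  121a + 11b + c = -765
Solving the system yields a = -6, b = -4, c = 5.
So f(u) = -6u^2 - 4u + 5.
Check: f(11) = -765. ✓

f(u) = -6u^2 - 4u + 5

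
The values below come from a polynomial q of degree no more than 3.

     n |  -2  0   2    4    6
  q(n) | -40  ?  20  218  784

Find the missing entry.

-2

On equispaced nodes a degree-3 polynomial has vanishing fourth forward difference, so
  q(-2) - 4·q(0) + 6·q(2) - 4·q(4) + q(6) = 0.
Substituting the known values and solving for q(0):
  -4·q(0) = 8
  q(0) = -2.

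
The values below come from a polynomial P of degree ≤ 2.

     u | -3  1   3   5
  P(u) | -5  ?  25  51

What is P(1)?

7

The 3 known points determine the degree-2 polynomial uniquely.
Write P(u) = au^2 + bu + c. Substituting each data point gives a linear system:
  9a - 3b + c = -5
  9a + 3b + c = 25
  25a + 5b + c = 51
Solving the system yields a = 1, b = 5, c = 1.
So P(u) = u² + 5u + 1.
Then P(1) = 7.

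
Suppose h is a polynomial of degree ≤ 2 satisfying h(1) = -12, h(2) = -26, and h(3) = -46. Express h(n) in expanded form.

h(n) = -3n^2 - 5n - 4

Write h(n) = an^2 + bn + c. Substituting each data point gives a linear system:
  a + b + c = -12
  4a + 2b + c = -26
  9a + 3b + c = -46
Solving the system yields a = -3, b = -5, c = -4.
So h(n) = -3n^2 - 5n - 4.
Check: h(1) = -12. ✓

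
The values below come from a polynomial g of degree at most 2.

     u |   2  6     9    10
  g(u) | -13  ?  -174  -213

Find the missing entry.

-81

The 3 known points determine the degree-2 polynomial uniquely.
Write g(u) = au^2 + bu + c. Substituting each data point gives a linear system:
  4a + 2b + c = -13
  81a + 9b + c = -174
  100a + 10b + c = -213
Solving the system yields a = -2, b = -1, c = -3.
So g(u) = -2u² - u - 3.
Then g(6) = -81.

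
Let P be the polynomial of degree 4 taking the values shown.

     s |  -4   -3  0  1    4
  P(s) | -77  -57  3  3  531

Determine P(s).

Write P(s) = as^4 + bs^3 + cs^2 + ds + e. Substituting each data point gives a linear system:
  256a - 64b + 16c - 4d + e = -77
  81a - 27b + 9c - 3d + e = -57
  e = 3
  a + b + c + d + e = 3
  256a + 64b + 16c + 4d + e = 531
Solving the system yields a = 1, b = 5, c = -2, d = -4, e = 3.
So P(s) = s^4 + 5s^3 - 2s^2 - 4s + 3.
Check: P(-4) = -77. ✓

P(s) = s^4 + 5s^3 - 2s^2 - 4s + 3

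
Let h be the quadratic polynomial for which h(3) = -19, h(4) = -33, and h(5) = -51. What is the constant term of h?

Write h(x) = ax^2 + bx + c. Substituting each data point gives a linear system:
  9a + 3b + c = -19
  16a + 4b + c = -33
  25a + 5b + c = -51
Solving the system yields a = -2, b = 0, c = -1.
So h(x) = -2x^2 - 1.
The constant term is -1.

-1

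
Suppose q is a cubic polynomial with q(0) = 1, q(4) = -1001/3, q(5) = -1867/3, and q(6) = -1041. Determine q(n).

Write q(n) = an^3 + bn^2 + cn + d. Substituting each data point gives a linear system:
  d = 1
  64a + 16b + 4c + d = -1001/3
  125a + 25b + 5c + d = -1867/3
  216a + 36b + 6c + d = -1041
Solving the system yields a = -4, b = -5, c = 1/3, d = 1.
So q(n) = -4n³ - 5n² + (1/3)n + 1.
Check: q(4) = -1001/3. ✓

q(n) = -4n^3 - 5n^2 + (1/3)n + 1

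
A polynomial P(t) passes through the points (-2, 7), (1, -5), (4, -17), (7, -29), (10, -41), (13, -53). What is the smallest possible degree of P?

1

Forward differences of the values at t = -2, 1, 4, 7, 10, 13:
  P  : 7  -5  -17  -29  -41  -53
  Δ  : -12  -12  -12  -12  -12
  Δ^2: 0  0  0  0
  Δ^3: 0  0  0
  Δ^4: 0  0
  Δ^5: 0
The first differences are constant (-12) and nonzero, while all higher differences vanish, so the minimal degree is 1.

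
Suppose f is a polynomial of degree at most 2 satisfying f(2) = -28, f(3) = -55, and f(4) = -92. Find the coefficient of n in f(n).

Write f(n) = an^2 + bn + c. Substituting each data point gives a linear system:
  4a + 2b + c = -28
  9a + 3b + c = -55
  16a + 4b + c = -92
Solving the system yields a = -5, b = -2, c = -4.
So f(n) = -5n^2 - 2n - 4.
The coefficient of n is -2.

-2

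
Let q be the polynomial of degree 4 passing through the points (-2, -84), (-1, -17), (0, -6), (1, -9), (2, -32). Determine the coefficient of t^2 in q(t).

-5

Write q(t) = at^4 + bt^3 + ct^2 + dt + e. Substituting each data point gives a linear system:
  16a - 8b + 4c - 2d + e = -84
  a - b + c - d + e = -17
  e = -6
  a + b + c + d + e = -9
  16a + 8b + 4c + 2d + e = -32
Solving the system yields a = -2, b = 3, c = -5, d = 1, e = -6.
So q(t) = -2t⁴ + 3t³ - 5t² + t - 6.
The coefficient of t^2 is -5.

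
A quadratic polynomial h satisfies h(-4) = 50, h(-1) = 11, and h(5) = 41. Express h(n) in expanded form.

Write h(n) = an^2 + bn + c. Substituting each data point gives a linear system:
  16a - 4b + c = 50
  a - b + c = 11
  25a + 5b + c = 41
Solving the system yields a = 2, b = -3, c = 6.
So h(n) = 2n² - 3n + 6.
Check: h(-4) = 50. ✓

h(n) = 2n^2 - 3n + 6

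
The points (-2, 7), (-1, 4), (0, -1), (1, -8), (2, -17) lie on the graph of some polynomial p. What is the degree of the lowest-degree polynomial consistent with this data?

2

Forward differences of the values at t = -2, -1, 0, 1, 2:
  p  : 7  4  -1  -8  -17
  Δ  : -3  -5  -7  -9
  Δ^2: -2  -2  -2
  Δ^3: 0  0
  Δ^4: 0
The second differences are constant (-2) and nonzero, while all higher differences vanish, so the minimal degree is 2.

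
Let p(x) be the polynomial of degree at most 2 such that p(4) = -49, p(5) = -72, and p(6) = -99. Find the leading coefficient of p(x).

-2

Write p(x) = ax^2 + bx + c. Substituting each data point gives a linear system:
  16a + 4b + c = -49
  25a + 5b + c = -72
  36a + 6b + c = -99
Solving the system yields a = -2, b = -5, c = 3.
So p(x) = -2x² - 5x + 3.
The leading coefficient is -2.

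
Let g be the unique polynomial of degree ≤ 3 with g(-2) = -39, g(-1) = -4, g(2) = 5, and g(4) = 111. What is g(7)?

780

Using the Lagrange interpolation formula with nodes -2, -1, 2, 4:
  L_0(s) = (s + 1)(s - 2)(s - 4) / -24
  L_1(s) = (s + 2)(s - 2)(s - 4) / 15
  L_2(s) = (s + 2)(s + 1)(s - 4) / -24
  L_3(s) = (s + 2)(s + 1)(s - 2) / 60
Then g(s) = -39·L_0(s) - 4·L_1(s) + 5·L_2(s) + 111·L_3(s).
Expanding and collecting terms gives g(s) = 3s^3 - 5s^2 - s + 3.
Evaluating at s = 7: g(7) = 780.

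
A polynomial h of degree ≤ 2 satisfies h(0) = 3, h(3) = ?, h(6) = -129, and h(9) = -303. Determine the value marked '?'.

-27

On equispaced nodes a degree-2 polynomial has vanishing third forward difference, so
  - h(0) + 3·h(3) - 3·h(6) + h(9) = 0.
Substituting the known values and solving for h(3):
  3·h(3) = -81
  h(3) = -27.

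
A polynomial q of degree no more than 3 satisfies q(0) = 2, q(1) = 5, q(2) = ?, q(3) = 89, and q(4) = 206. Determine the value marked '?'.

The 4 known points determine the degree-3 polynomial uniquely.
Write q(x) = ax^3 + bx^2 + cx + d. Substituting each data point gives a linear system:
  d = 2
  a + b + c + d = 5
  27a + 9b + 3c + d = 89
  64a + 16b + 4c + d = 206
Solving the system yields a = 3, b = 1, c = -1, d = 2.
So q(x) = 3x³ + x² - x + 2.
Then q(2) = 28.

28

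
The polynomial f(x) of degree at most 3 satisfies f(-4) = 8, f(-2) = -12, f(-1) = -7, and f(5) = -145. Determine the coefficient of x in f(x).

Write f(x) = ax^3 + bx^2 + cx + d. Substituting each data point gives a linear system:
  -64a + 16b - 4c + d = 8
  -8a + 4b - 2c + d = -12
  -a + b - c + d = -7
  125a + 25b + 5c + d = -145
Solving the system yields a = -1, b = -2, c = 6, d = 0.
So f(x) = -x^3 - 2x^2 + 6x.
The coefficient of x is 6.

6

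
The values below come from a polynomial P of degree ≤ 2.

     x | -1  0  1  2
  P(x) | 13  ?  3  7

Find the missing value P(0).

On equispaced nodes a degree-2 polynomial has vanishing third forward difference, so
  - P(-1) + 3·P(0) - 3·P(1) + P(2) = 0.
Substituting the known values and solving for P(0):
  3·P(0) = 15
  P(0) = 5.

5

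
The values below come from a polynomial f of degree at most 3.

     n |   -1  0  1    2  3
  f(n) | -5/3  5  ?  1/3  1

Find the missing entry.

The 4 known points determine the degree-3 polynomial uniquely.
Write f(n) = an^3 + bn^2 + cn + d. Substituting each data point gives a linear system:
  -a + b - c + d = -5/3
  d = 5
  8a + 4b + 2c + d = 1/3
  27a + 9b + 3c + d = 1
Solving the system yields a = 1, b = -4, c = 5/3, d = 5.
So f(n) = n^3 - 4n^2 + (5/3)n + 5.
Then f(1) = 11/3.

11/3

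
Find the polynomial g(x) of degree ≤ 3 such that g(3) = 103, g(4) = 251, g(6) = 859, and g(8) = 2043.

g(x) = 4x^3 - 5

Using the Lagrange interpolation formula with nodes 3, 4, 6, 8:
  L_0(x) = (x - 4)(x - 6)(x - 8) / -15
  L_1(x) = (x - 3)(x - 6)(x - 8) / 8
  L_2(x) = (x - 3)(x - 4)(x - 8) / -12
  L_3(x) = (x - 3)(x - 4)(x - 6) / 40
Then g(x) = 103·L_0(x) + 251·L_1(x) + 859·L_2(x) + 2043·L_3(x).
Expanding and collecting terms gives g(x) = 4x³ - 5.
Check: g(8) = 2043. ✓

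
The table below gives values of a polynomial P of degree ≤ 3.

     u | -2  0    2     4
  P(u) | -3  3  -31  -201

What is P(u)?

P(u) = -2u^3 - 5u^2 + u + 3

Write P(u) = au^3 + bu^2 + cu + d. Substituting each data point gives a linear system:
  -8a + 4b - 2c + d = -3
  d = 3
  8a + 4b + 2c + d = -31
  64a + 16b + 4c + d = -201
Solving the system yields a = -2, b = -5, c = 1, d = 3.
So P(u) = -2u^3 - 5u^2 + u + 3.
Check: P(-2) = -3. ✓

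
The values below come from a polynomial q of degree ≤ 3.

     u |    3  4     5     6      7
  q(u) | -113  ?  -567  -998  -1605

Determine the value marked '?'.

-282

On equispaced nodes a degree-3 polynomial has vanishing fourth forward difference, so
  q(3) - 4·q(4) + 6·q(5) - 4·q(6) + q(7) = 0.
Substituting the known values and solving for q(4):
  -4·q(4) = 1128
  q(4) = -282.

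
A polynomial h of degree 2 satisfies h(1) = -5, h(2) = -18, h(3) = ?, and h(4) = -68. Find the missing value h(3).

-39

The 3 known points determine the degree-2 polynomial uniquely.
Write h(u) = au^2 + bu + c. Substituting each data point gives a linear system:
  a + b + c = -5
  4a + 2b + c = -18
  16a + 4b + c = -68
Solving the system yields a = -4, b = -1, c = 0.
So h(u) = -4u^2 - u.
Then h(3) = -39.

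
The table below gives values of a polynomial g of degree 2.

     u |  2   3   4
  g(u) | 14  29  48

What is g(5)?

71

Write g(u) = au^2 + bu + c. Substituting each data point gives a linear system:
  4a + 2b + c = 14
  9a + 3b + c = 29
  16a + 4b + c = 48
Solving the system yields a = 2, b = 5, c = -4.
So g(u) = 2u² + 5u - 4.
Then g(5) = 71.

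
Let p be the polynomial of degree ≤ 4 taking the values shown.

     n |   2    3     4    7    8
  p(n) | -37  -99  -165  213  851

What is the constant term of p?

Write p(n) = an^4 + bn^3 + cn^2 + dn + e. Substituting each data point gives a linear system:
  16a + 8b + 4c + 2d + e = -37
  81a + 27b + 9c + 3d + e = -99
  256a + 64b + 16c + 4d + e = -165
  2401a + 343b + 49c + 7d + e = 213
  4096a + 512b + 64c + 8d + e = 851
Solving the system yields a = 1, b = -6, c = -3, d = 2, e = 3.
So p(n) = n^4 - 6n^3 - 3n^2 + 2n + 3.
The constant term is 3.

3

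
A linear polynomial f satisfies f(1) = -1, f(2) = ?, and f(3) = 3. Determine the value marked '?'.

On equispaced nodes a degree-1 polynomial has vanishing second forward difference, so
  f(1) - 2·f(2) + f(3) = 0.
Substituting the known values and solving for f(2):
  -2·f(2) = -2
  f(2) = 1.

1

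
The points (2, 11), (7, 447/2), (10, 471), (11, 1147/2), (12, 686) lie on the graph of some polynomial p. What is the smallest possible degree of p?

2

Divided differences on the nodes 2, 7, 10, 11, 12:
  order 0: 11  447/2  471  1147/2  686
  order 1: 85/2  165/2  205/2  225/2
  order 2: 5  5  5
  order 3: 0  0
  order 4: 0
The order-2 divided differences are all 5 (nonzero) and every higher order vanishes, so the data lies on a polynomial of degree exactly 2.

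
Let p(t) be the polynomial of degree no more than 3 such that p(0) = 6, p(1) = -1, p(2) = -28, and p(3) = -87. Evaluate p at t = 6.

Using the Lagrange interpolation formula with nodes 0, 1, 2, 3:
  L_0(t) = (t - 1)(t - 2)(t - 3) / -6
  L_1(t) = t(t - 2)(t - 3) / 2
  L_2(t) = t(t - 1)(t - 3) / -2
  L_3(t) = t(t - 1)(t - 2) / 6
Then p(t) = 6·L_0(t) - 1·L_1(t) - 28·L_2(t) - 87·L_3(t).
Expanding and collecting terms gives p(t) = -2t^3 - 4t^2 - t + 6.
Evaluating at t = 6: p(6) = -576.

-576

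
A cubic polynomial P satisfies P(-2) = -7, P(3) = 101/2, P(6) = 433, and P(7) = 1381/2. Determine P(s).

Using the Lagrange interpolation formula with nodes -2, 3, 6, 7:
  L_0(s) = (s - 3)(s - 6)(s - 7) / -360
  L_1(s) = (s + 2)(s - 6)(s - 7) / 60
  L_2(s) = (s + 2)(s - 3)(s - 7) / -24
  L_3(s) = (s + 2)(s - 3)(s - 6) / 36
Then P(s) = -7·L_0(s) + 101/2·L_1(s) + 433·L_2(s) + 1381/2·L_3(s).
Expanding and collecting terms gives P(s) = 2s^3 + (1/2)s^2 - 3s + 1.
Check: P(-2) = -7. ✓

P(s) = 2s^3 + (1/2)s^2 - 3s + 1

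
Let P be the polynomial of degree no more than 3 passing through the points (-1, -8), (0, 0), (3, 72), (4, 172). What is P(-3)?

-108

Write P(t) = at^3 + bt^2 + ct + d. Substituting each data point gives a linear system:
  -a + b - c + d = -8
  d = 0
  27a + 9b + 3c + d = 72
  64a + 16b + 4c + d = 172
Solving the system yields a = 3, b = -2, c = 3, d = 0.
So P(t) = 3t^3 - 2t^2 + 3t.
Then P(-3) = -108.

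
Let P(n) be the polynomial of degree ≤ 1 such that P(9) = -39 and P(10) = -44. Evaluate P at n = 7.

-29

Write P(n) = an + b. Substituting each data point gives a linear system:
  9a + b = -39
  10a + b = -44
Solving the system yields a = -5, b = 6.
So P(n) = -5n + 6.
Then P(7) = -29.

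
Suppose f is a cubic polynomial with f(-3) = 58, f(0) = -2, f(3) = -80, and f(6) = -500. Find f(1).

-10

Write f(n) = an^3 + bn^2 + cn + d. Substituting each data point gives a linear system:
  -27a + 9b - 3c + d = 58
  d = -2
  27a + 9b + 3c + d = -80
  216a + 36b + 6c + d = -500
Solving the system yields a = -2, b = -1, c = -5, d = -2.
So f(n) = -2n^3 - n^2 - 5n - 2.
Then f(1) = -10.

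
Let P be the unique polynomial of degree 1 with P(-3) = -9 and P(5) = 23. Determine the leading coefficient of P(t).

Write P(t) = at + b. Substituting each data point gives a linear system:
  -3a + b = -9
  5a + b = 23
Solving the system yields a = 4, b = 3.
So P(t) = 4t + 3.
The leading coefficient is 4.

4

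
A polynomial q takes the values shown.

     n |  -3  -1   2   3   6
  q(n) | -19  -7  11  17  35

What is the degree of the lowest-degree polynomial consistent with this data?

1

Divided differences on the nodes -3, -1, 2, 3, 6:
  order 0: -19  -7  11  17  35
  order 1: 6  6  6  6
  order 2: 0  0  0
  order 3: 0  0
  order 4: 0
The order-1 divided differences are all 6 (nonzero) and every higher order vanishes, so the data lies on a polynomial of degree exactly 1.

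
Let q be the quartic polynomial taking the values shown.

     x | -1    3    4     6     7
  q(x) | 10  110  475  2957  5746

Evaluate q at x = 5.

1324

Write q(x) = ax^4 + bx^3 + cx^2 + dx + e. Substituting each data point gives a linear system:
  a - b + c - d + e = 10
  81a + 27b + 9c + 3d + e = 110
  256a + 64b + 16c + 4d + e = 475
  1296a + 216b + 36c + 6d + e = 2957
  2401a + 343b + 49c + 7d + e = 5746
Solving the system yields a = 3, b = -4, c = -1, d = -5, e = -1.
So q(x) = 3x^4 - 4x^3 - x^2 - 5x - 1.
Then q(5) = 1324.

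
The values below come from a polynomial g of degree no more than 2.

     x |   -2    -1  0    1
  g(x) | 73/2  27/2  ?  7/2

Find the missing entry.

The 3 known points determine the degree-2 polynomial uniquely.
Write g(x) = ax^2 + bx + c. Substituting each data point gives a linear system:
  4a - 2b + c = 73/2
  a - b + c = 27/2
  a + b + c = 7/2
Solving the system yields a = 6, b = -5, c = 5/2.
So g(x) = 6x^2 - 5x + 5/2.
Then g(0) = 5/2.

5/2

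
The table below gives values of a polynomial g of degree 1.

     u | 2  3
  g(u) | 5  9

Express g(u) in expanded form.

Using the Lagrange interpolation formula with nodes 2, 3:
  L_0(u) = (u - 3) / -1
  L_1(u) = (u - 2) / 1
Then g(u) = 5·L_0(u) + 9·L_1(u).
Expanding and collecting terms gives g(u) = 4u - 3.
Check: g(2) = 5. ✓

g(u) = 4u - 3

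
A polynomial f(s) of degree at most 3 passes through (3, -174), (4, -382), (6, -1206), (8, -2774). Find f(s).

f(s) = -5s^3 - 3s^2 - 2s - 6

Using the Lagrange interpolation formula with nodes 3, 4, 6, 8:
  L_0(s) = (s - 4)(s - 6)(s - 8) / -15
  L_1(s) = (s - 3)(s - 6)(s - 8) / 8
  L_2(s) = (s - 3)(s - 4)(s - 8) / -12
  L_3(s) = (s - 3)(s - 4)(s - 6) / 40
Then f(s) = -174·L_0(s) - 382·L_1(s) - 1206·L_2(s) - 2774·L_3(s).
Expanding and collecting terms gives f(s) = -5s^3 - 3s^2 - 2s - 6.
Check: f(6) = -1206. ✓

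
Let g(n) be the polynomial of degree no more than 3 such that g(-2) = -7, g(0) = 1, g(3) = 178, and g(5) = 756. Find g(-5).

-454

Using the Lagrange interpolation formula with nodes -2, 0, 3, 5:
  L_0(n) = n(n - 3)(n - 5) / -70
  L_1(n) = (n + 2)(n - 3)(n - 5) / 30
  L_2(n) = (n + 2)n(n - 5) / -30
  L_3(n) = (n + 2)n(n - 3) / 70
Then g(n) = -7·L_0(n) + 1·L_1(n) + 178·L_2(n) + 756·L_3(n).
Expanding and collecting terms gives g(n) = 5n^3 + 6n^2 - 4n + 1.
Evaluating at n = -5: g(-5) = -454.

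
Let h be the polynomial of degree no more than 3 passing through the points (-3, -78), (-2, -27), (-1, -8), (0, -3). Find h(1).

6

Forward differences of the values at s = -3, -2, -1, 0:
  h  : -78  -27  -8  -3
  Δ  : 51  19  5
  Δ^2: -32  -14
  Δ^3: 18
The third differences are constant, confirming degree 3.
Interpolating (Newton forward form) and evaluating at s = 1 gives h(1) = 6.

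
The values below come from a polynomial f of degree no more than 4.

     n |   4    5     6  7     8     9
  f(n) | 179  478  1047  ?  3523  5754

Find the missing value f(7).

2012

The 5 known points determine the degree-4 polynomial uniquely.
Write f(n) = an^4 + bn^3 + cn^2 + dn + e. Substituting each data point gives a linear system:
  256a + 64b + 16c + 4d + e = 179
  625a + 125b + 25c + 5d + e = 478
  1296a + 216b + 36c + 6d + e = 1047
  4096a + 512b + 64c + 8d + e = 3523
  6561a + 729b + 81c + 9d + e = 5754
Solving the system yields a = 1, b = -1, c = -1, d = 0, e = 3.
So f(n) = n⁴ - n³ - n² + 3.
Then f(7) = 2012.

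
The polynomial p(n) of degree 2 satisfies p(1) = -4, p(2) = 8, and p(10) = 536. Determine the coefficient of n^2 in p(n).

Write p(n) = an^2 + bn + c. Substituting each data point gives a linear system:
  a + b + c = -4
  4a + 2b + c = 8
  100a + 10b + c = 536
Solving the system yields a = 6, b = -6, c = -4.
So p(n) = 6n^2 - 6n - 4.
The leading coefficient is 6.

6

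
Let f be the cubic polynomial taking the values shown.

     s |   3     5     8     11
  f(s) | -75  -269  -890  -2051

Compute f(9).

Using the Lagrange interpolation formula with nodes 3, 5, 8, 11:
  L_0(s) = (s - 5)(s - 8)(s - 11) / -80
  L_1(s) = (s - 3)(s - 8)(s - 11) / 36
  L_2(s) = (s - 3)(s - 5)(s - 11) / -45
  L_3(s) = (s - 3)(s - 5)(s - 8) / 144
Then f(s) = -75·L_0(s) - 269·L_1(s) - 890·L_2(s) - 2051·L_3(s).
Expanding and collecting terms gives f(s) = -s³ - 6s² + 6.
Evaluating at s = 9: f(9) = -1209.

-1209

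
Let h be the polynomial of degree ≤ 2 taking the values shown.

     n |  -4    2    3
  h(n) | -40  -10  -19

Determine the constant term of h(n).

Write h(n) = an^2 + bn + c. Substituting each data point gives a linear system:
  16a - 4b + c = -40
  4a + 2b + c = -10
  9a + 3b + c = -19
Solving the system yields a = -2, b = 1, c = -4.
So h(n) = -2n² + n - 4.
The constant term is -4.

-4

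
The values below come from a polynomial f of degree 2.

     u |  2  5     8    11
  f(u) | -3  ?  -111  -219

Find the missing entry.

On equispaced nodes a degree-2 polynomial has vanishing third forward difference, so
  - f(2) + 3·f(5) - 3·f(8) + f(11) = 0.
Substituting the known values and solving for f(5):
  3·f(5) = -117
  f(5) = -39.

-39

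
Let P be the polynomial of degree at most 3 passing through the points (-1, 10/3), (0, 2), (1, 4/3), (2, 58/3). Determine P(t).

Using the Lagrange interpolation formula with nodes -1, 0, 1, 2:
  L_0(t) = t(t - 1)(t - 2) / -6
  L_1(t) = (t + 1)(t - 1)(t - 2) / 2
  L_2(t) = (t + 1)t(t - 2) / -2
  L_3(t) = (t + 1)t(t - 1) / 6
Then P(t) = 10/3·L_0(t) + 2·L_1(t) + 4/3·L_2(t) + 58/3·L_3(t).
Expanding and collecting terms gives P(t) = 3t³ + (1/3)t² - 4t + 2.
Check: P(2) = 58/3. ✓

P(t) = 3t^3 + (1/3)t^2 - 4t + 2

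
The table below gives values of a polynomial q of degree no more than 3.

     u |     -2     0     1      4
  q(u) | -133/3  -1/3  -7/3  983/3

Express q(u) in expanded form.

Write q(u) = au^3 + bu^2 + cu + d. Substituting each data point gives a linear system:
  -8a + 4b - 2c + d = -133/3
  d = -1/3
  a + b + c + d = -7/3
  64a + 16b + 4c + d = 983/3
Solving the system yields a = 6, b = -2, c = -6, d = -1/3.
So q(u) = 6u^3 - 2u^2 - 6u - 1/3.
Check: q(1) = -7/3. ✓

q(u) = 6u^3 - 2u^2 - 6u - 1/3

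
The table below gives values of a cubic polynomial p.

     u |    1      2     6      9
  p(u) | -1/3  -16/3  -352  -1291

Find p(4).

-268/3

Write p(u) = au^3 + bu^2 + cu + d. Substituting each data point gives a linear system:
  a + b + c + d = -1/3
  8a + 4b + 2c + d = -16/3
  216a + 36b + 6c + d = -352
  729a + 81b + 9c + d = -1291
Solving the system yields a = -2, b = 5/3, c = 4, d = -4.
So p(u) = -2u³ + (5/3)u² + 4u - 4.
Then p(4) = -268/3.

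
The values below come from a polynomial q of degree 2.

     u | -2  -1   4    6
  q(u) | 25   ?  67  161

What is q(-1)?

7

The 3 known points determine the degree-2 polynomial uniquely.
Write q(u) = au^2 + bu + c. Substituting each data point gives a linear system:
  4a - 2b + c = 25
  16a + 4b + c = 67
  36a + 6b + c = 161
Solving the system yields a = 5, b = -3, c = -1.
So q(u) = 5u^2 - 3u - 1.
Then q(-1) = 7.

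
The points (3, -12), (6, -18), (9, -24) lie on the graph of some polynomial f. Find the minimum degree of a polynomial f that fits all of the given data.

Forward differences of the values at x = 3, 6, 9:
  f  : -12  -18  -24
  Δ  : -6  -6
  Δ^2: 0
The first differences are constant (-6) and nonzero, while all higher differences vanish, so the minimal degree is 1.

1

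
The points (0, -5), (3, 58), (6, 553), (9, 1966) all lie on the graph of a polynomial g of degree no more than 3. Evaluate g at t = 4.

Forward differences of the values at t = 0, 3, 6, 9:
  g  : -5  58  553  1966
  Δ  : 63  495  1413
  Δ^2: 432  918
  Δ^3: 486
The third differences are constant, confirming degree 3.
Interpolating (Newton forward form) and evaluating at t = 4 gives g(4) = 151.

151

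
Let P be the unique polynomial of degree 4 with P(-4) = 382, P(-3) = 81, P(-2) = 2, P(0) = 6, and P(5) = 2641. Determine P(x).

P(x) = 3x^4 + 6x^3 + 2x + 6

Write P(x) = ax^4 + bx^3 + cx^2 + dx + e. Substituting each data point gives a linear system:
  256a - 64b + 16c - 4d + e = 382
  81a - 27b + 9c - 3d + e = 81
  16a - 8b + 4c - 2d + e = 2
  e = 6
  625a + 125b + 25c + 5d + e = 2641
Solving the system yields a = 3, b = 6, c = 0, d = 2, e = 6.
So P(x) = 3x^4 + 6x^3 + 2x + 6.
Check: P(-2) = 2. ✓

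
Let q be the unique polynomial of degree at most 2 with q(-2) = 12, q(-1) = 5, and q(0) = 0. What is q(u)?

q(u) = u^2 - 4u

Write q(u) = au^2 + bu + c. Substituting each data point gives a linear system:
  4a - 2b + c = 12
  a - b + c = 5
  c = 0
Solving the system yields a = 1, b = -4, c = 0.
So q(u) = u^2 - 4u.
Check: q(0) = 0. ✓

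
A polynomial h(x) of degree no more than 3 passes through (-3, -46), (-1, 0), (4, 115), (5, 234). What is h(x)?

Write h(x) = ax^3 + bx^2 + cx + d. Substituting each data point gives a linear system:
  -27a + 9b - 3c + d = -46
  -a + b - c + d = 0
  64a + 16b + 4c + d = 115
  125a + 25b + 5c + d = 234
Solving the system yields a = 2, b = 0, c = -3, d = -1.
So h(x) = 2x^3 - 3x - 1.
Check: h(5) = 234. ✓

h(x) = 2x^3 - 3x - 1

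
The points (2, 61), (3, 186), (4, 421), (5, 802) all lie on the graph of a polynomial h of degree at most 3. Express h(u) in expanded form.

h(u) = 6u^3 + u^2 + 6u - 3

Using the Lagrange interpolation formula with nodes 2, 3, 4, 5:
  L_0(u) = (u - 3)(u - 4)(u - 5) / -6
  L_1(u) = (u - 2)(u - 4)(u - 5) / 2
  L_2(u) = (u - 2)(u - 3)(u - 5) / -2
  L_3(u) = (u - 2)(u - 3)(u - 4) / 6
Then h(u) = 61·L_0(u) + 186·L_1(u) + 421·L_2(u) + 802·L_3(u).
Expanding and collecting terms gives h(u) = 6u^3 + u^2 + 6u - 3.
Check: h(5) = 802. ✓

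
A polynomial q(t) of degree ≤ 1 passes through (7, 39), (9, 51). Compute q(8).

Using the Lagrange interpolation formula with nodes 7, 9:
  L_0(t) = (t - 9) / -2
  L_1(t) = (t - 7) / 2
Then q(t) = 39·L_0(t) + 51·L_1(t).
Expanding and collecting terms gives q(t) = 6t - 3.
Evaluating at t = 8: q(8) = 45.

45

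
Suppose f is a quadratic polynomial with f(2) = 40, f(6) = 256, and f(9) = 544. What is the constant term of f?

Write f(s) = as^2 + bs + c. Substituting each data point gives a linear system:
  4a + 2b + c = 40
  36a + 6b + c = 256
  81a + 9b + c = 544
Solving the system yields a = 6, b = 6, c = 4.
So f(s) = 6s² + 6s + 4.
The constant term is 4.

4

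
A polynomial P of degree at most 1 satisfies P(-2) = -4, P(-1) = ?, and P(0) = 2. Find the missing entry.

-1

The 2 known points determine the degree-1 polynomial uniquely.
Write P(s) = as + b. Substituting each data point gives a linear system:
  -2a + b = -4
  b = 2
Solving the system yields a = 3, b = 2.
So P(s) = 3s + 2.
Then P(-1) = -1.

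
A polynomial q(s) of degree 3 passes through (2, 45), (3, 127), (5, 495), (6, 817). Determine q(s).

Write q(s) = as^3 + bs^2 + cs + d. Substituting each data point gives a linear system:
  8a + 4b + 2c + d = 45
  27a + 9b + 3c + d = 127
  125a + 25b + 5c + d = 495
  216a + 36b + 6c + d = 817
Solving the system yields a = 3, b = 4, c = 5, d = -5.
So q(s) = 3s^3 + 4s^2 + 5s - 5.
Check: q(2) = 45. ✓

q(s) = 3s^3 + 4s^2 + 5s - 5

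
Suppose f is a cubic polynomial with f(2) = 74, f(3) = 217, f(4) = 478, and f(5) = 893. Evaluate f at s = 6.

1498

Write f(s) = as^3 + bs^2 + cs + d. Substituting each data point gives a linear system:
  8a + 4b + 2c + d = 74
  27a + 9b + 3c + d = 217
  64a + 16b + 4c + d = 478
  125a + 25b + 5c + d = 893
Solving the system yields a = 6, b = 5, c = 4, d = -2.
So f(s) = 6s^3 + 5s^2 + 4s - 2.
Then f(6) = 1498.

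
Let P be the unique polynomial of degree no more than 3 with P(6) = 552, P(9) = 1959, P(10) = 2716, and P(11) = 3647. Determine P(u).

Using the Lagrange interpolation formula with nodes 6, 9, 10, 11:
  L_0(u) = (u - 9)(u - 10)(u - 11) / -60
  L_1(u) = (u - 6)(u - 10)(u - 11) / 6
  L_2(u) = (u - 6)(u - 9)(u - 11) / -4
  L_3(u) = (u - 6)(u - 9)(u - 10) / 10
Then P(u) = 552·L_0(u) + 1959·L_1(u) + 2716·L_2(u) + 3647·L_3(u).
Expanding and collecting terms gives P(u) = 3u^3 - 3u^2 + u + 6.
Check: P(11) = 3647. ✓

P(u) = 3u^3 - 3u^2 + u + 6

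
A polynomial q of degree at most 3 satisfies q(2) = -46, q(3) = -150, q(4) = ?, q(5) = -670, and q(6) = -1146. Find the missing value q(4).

On equispaced nodes a degree-3 polynomial has vanishing fourth forward difference, so
  q(2) - 4·q(3) + 6·q(4) - 4·q(5) + q(6) = 0.
Substituting the known values and solving for q(4):
  6·q(4) = -2088
  q(4) = -348.

-348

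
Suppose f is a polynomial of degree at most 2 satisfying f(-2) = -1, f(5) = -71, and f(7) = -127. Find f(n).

f(n) = -2n^2 - 4n - 1

Write f(n) = an^2 + bn + c. Substituting each data point gives a linear system:
  4a - 2b + c = -1
  25a + 5b + c = -71
  49a + 7b + c = -127
Solving the system yields a = -2, b = -4, c = -1.
So f(n) = -2n^2 - 4n - 1.
Check: f(-2) = -1. ✓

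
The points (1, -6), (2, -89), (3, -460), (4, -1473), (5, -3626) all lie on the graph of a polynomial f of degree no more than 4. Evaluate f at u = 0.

Forward differences of the values at u = 1, 2, 3, 4, 5:
  f  : -6  -89  -460  -1473  -3626
  Δ  : -83  -371  -1013  -2153
  Δ^2: -288  -642  -1140
  Δ^3: -354  -498
  Δ^4: -144
The fourth differences are constant, confirming degree 4.
Interpolating (Newton forward form) and evaluating at u = 0 gives f(0) = -1.

-1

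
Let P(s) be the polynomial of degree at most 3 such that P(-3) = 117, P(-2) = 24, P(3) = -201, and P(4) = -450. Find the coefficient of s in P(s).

Write P(s) = as^3 + bs^2 + cs + d. Substituting each data point gives a linear system:
  -27a + 9b - 3c + d = 117
  -8a + 4b - 2c + d = 24
  27a + 9b + 3c + d = -201
  64a + 16b + 4c + d = -450
Solving the system yields a = -6, b = -4, c = 1, d = -6.
So P(s) = -6s^3 - 4s^2 + s - 6.
The coefficient of s is 1.

1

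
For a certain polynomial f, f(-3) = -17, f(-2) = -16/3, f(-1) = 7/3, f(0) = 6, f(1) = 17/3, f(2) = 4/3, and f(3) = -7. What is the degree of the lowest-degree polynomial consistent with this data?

2

Forward differences of the values at t = -3, -2, -1, 0, 1, 2, 3:
  f  : -17  -16/3  7/3  6  17/3  4/3  -7
  Δ  : 35/3  23/3  11/3  -1/3  -13/3  -25/3
  Δ^2: -4  -4  -4  -4  -4
  Δ^3: 0  0  0  0
  Δ^4: 0  0  0
  Δ^5: 0  0
  Δ^6: 0
The second differences are constant (-4) and nonzero, while all higher differences vanish, so the minimal degree is 2.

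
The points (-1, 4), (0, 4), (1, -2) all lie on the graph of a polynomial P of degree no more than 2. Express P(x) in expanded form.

Using the Lagrange interpolation formula with nodes -1, 0, 1:
  L_0(x) = x(x - 1) / 2
  L_1(x) = (x + 1)(x - 1) / -1
  L_2(x) = (x + 1)x / 2
Then P(x) = 4·L_0(x) + 4·L_1(x) - 2·L_2(x).
Expanding and collecting terms gives P(x) = -3x^2 - 3x + 4.
Check: P(-1) = 4. ✓

P(x) = -3x^2 - 3x + 4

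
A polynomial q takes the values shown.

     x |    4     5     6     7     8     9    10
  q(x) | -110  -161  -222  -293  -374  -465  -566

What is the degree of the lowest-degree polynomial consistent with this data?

2

Forward differences of the values at x = 4, 5, 6, 7, 8, 9, 10:
  q  : -110  -161  -222  -293  -374  -465  -566
  Δ  : -51  -61  -71  -81  -91  -101
  Δ^2: -10  -10  -10  -10  -10
  Δ^3: 0  0  0  0
  Δ^4: 0  0  0
  Δ^5: 0  0
  Δ^6: 0
The second differences are constant (-10) and nonzero, while all higher differences vanish, so the minimal degree is 2.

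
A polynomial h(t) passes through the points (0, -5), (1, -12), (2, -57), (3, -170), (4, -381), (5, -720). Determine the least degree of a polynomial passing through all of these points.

Forward differences of the values at t = 0, 1, 2, 3, 4, 5:
  h  : -5  -12  -57  -170  -381  -720
  Δ  : -7  -45  -113  -211  -339
  Δ^2: -38  -68  -98  -128
  Δ^3: -30  -30  -30
  Δ^4: 0  0
  Δ^5: 0
The third differences are constant (-30) and nonzero, while all higher differences vanish, so the minimal degree is 3.

3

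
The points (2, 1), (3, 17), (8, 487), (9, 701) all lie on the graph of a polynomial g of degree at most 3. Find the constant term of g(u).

Write g(u) = au^3 + bu^2 + cu + d. Substituting each data point gives a linear system:
  8a + 4b + 2c + d = 1
  27a + 9b + 3c + d = 17
  512a + 64b + 8c + d = 487
  729a + 81b + 9c + d = 701
Solving the system yields a = 1, b = 0, c = -3, d = -1.
So g(u) = u³ - 3u - 1.
The constant term is -1.

-1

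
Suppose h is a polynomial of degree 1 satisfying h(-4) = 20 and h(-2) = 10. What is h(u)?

Write h(u) = au + b. Substituting each data point gives a linear system:
  -4a + b = 20
  -2a + b = 10
Solving the system yields a = -5, b = 0.
So h(u) = -5u.
Check: h(-4) = 20. ✓

h(u) = -5u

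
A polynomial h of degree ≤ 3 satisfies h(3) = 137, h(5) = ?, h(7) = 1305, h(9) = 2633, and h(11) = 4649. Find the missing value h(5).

521

On equispaced nodes a degree-3 polynomial has vanishing fourth forward difference, so
  h(3) - 4·h(5) + 6·h(7) - 4·h(9) + h(11) = 0.
Substituting the known values and solving for h(5):
  -4·h(5) = -2084
  h(5) = 521.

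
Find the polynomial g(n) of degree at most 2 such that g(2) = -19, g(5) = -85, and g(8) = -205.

g(n) = -3n^2 - n - 5

Write g(n) = an^2 + bn + c. Substituting each data point gives a linear system:
  4a + 2b + c = -19
  25a + 5b + c = -85
  64a + 8b + c = -205
Solving the system yields a = -3, b = -1, c = -5.
So g(n) = -3n² - n - 5.
Check: g(8) = -205. ✓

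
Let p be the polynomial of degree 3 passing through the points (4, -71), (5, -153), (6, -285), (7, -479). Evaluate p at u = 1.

Using the Lagrange interpolation formula with nodes 4, 5, 6, 7:
  L_0(u) = (u - 5)(u - 6)(u - 7) / -6
  L_1(u) = (u - 4)(u - 6)(u - 7) / 2
  L_2(u) = (u - 4)(u - 5)(u - 7) / -2
  L_3(u) = (u - 4)(u - 5)(u - 6) / 6
Then p(u) = -71·L_0(u) - 153·L_1(u) - 285·L_2(u) - 479·L_3(u).
Expanding and collecting terms gives p(u) = -2u^3 + 5u^2 - 5u - 3.
Evaluating at u = 1: p(1) = -5.

-5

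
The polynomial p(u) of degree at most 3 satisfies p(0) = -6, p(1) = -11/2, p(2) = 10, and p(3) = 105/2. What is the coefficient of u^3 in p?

2

Write p(u) = au^3 + bu^2 + cu + d. Substituting each data point gives a linear system:
  d = -6
  a + b + c + d = -11/2
  8a + 4b + 2c + d = 10
  27a + 9b + 3c + d = 105/2
Solving the system yields a = 2, b = 3/2, c = -3, d = -6.
So p(u) = 2u³ + (3/2)u² - 3u - 6.
The leading coefficient is 2.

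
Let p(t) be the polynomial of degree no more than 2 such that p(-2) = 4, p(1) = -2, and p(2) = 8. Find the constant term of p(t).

Write p(t) = at^2 + bt + c. Substituting each data point gives a linear system:
  4a - 2b + c = 4
  a + b + c = -2
  4a + 2b + c = 8
Solving the system yields a = 3, b = 1, c = -6.
So p(t) = 3t^2 + t - 6.
The constant term is -6.

-6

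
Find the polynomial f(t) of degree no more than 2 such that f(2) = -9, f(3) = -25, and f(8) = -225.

f(t) = -4t^2 + 4t - 1

Write f(t) = at^2 + bt + c. Substituting each data point gives a linear system:
  4a + 2b + c = -9
  9a + 3b + c = -25
  64a + 8b + c = -225
Solving the system yields a = -4, b = 4, c = -1.
So f(t) = -4t^2 + 4t - 1.
Check: f(8) = -225. ✓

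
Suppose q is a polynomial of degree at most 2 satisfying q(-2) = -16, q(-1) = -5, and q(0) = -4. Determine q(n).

q(n) = -5n^2 - 4n - 4

Using the Lagrange interpolation formula with nodes -2, -1, 0:
  L_0(n) = (n + 1)n / 2
  L_1(n) = (n + 2)n / -1
  L_2(n) = (n + 2)(n + 1) / 2
Then q(n) = -16·L_0(n) - 5·L_1(n) - 4·L_2(n).
Expanding and collecting terms gives q(n) = -5n^2 - 4n - 4.
Check: q(-2) = -16. ✓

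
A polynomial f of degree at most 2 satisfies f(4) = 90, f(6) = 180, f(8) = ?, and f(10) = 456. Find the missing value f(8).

The 3 known points determine the degree-2 polynomial uniquely.
Write f(t) = at^2 + bt + c. Substituting each data point gives a linear system:
  16a + 4b + c = 90
  36a + 6b + c = 180
  100a + 10b + c = 456
Solving the system yields a = 4, b = 5, c = 6.
So f(t) = 4t^2 + 5t + 6.
Then f(8) = 302.

302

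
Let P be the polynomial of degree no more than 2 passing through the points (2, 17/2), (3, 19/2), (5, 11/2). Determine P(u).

Write P(u) = au^2 + bu + c. Substituting each data point gives a linear system:
  4a + 2b + c = 17/2
  9a + 3b + c = 19/2
  25a + 5b + c = 11/2
Solving the system yields a = -1, b = 6, c = 1/2.
So P(u) = -u^2 + 6u + 1/2.
Check: P(3) = 19/2. ✓

P(u) = -u^2 + 6u + 1/2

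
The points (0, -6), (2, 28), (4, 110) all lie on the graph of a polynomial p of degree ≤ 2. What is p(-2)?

Forward differences of the values at u = 0, 2, 4:
  p  : -6  28  110
  Δ  : 34  82
  Δ^2: 48
The second differences are constant, confirming degree 2.
Interpolating (Newton forward form) and evaluating at u = -2 gives p(-2) = 8.

8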